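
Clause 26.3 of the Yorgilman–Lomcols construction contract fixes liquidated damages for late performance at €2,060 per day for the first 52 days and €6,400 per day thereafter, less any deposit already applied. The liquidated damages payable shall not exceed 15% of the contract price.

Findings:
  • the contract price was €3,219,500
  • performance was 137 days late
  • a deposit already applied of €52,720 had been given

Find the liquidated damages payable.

€482,925

First 52 days: 52 × €2,060 = €107,120
Remaining days: (137 − 52) × €6,400 = €544,000
Accrued per-day damages: €107,120 + €544,000 = €651,120
Less deposit already applied: €651,120 − €52,720 = €598,400
Cap: 15% of €3,219,500 = €482,925
Cap at €482,925: €598,400 exceeds the cap → €482,925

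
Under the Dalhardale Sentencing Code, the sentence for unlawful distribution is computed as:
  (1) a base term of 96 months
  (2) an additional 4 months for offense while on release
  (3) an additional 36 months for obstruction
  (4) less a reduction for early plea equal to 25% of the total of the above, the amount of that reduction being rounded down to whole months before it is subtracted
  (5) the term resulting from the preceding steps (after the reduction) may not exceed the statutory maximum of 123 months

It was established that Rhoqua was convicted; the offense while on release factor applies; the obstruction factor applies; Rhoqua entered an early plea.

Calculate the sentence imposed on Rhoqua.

Offense while on release enhancement: +4 months
Obstruction enhancement: +36 months
Adjusted term: 96 months + 4 months + 36 months = 136 months
Early plea reduction: 25% of 136 months = 34 months (rounded down)
After reduction: 136 − 34 = 102 months
Cap at 123 months: 102 months is within the cap, no reduction.

102 months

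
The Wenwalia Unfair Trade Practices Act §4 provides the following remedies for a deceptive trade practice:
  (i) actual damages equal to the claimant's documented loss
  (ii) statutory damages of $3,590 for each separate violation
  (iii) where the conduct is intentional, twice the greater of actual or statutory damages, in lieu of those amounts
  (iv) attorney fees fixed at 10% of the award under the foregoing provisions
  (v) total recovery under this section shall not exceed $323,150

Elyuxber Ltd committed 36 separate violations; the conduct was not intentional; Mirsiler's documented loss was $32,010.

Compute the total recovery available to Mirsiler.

Total recovery: $177,375

Statutory damages: 36 × $3,590 = $129,240
Conduct not intentional: the in-lieu enhancement does not apply.
Actual plus statutory damages: $32,010 + $129,240 = $161,250
Attorney fees: 10% of $161,250 = $16,125
Total before cap: $161,250 + $16,125 = $177,375
Cap at $323,150: $177,375 is within the cap, no reduction.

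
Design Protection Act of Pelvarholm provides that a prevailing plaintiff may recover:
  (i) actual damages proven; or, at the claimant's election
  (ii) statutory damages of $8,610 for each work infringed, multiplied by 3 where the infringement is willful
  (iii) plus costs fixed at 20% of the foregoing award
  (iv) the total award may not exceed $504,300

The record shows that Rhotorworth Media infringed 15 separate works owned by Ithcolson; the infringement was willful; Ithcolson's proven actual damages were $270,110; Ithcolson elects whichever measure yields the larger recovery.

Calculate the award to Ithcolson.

Statutory damages: 15 × $8,610 = $129,150
Trebled: 3 × $129,150 = $387,450
Greater of actual damages ($270,110) or enhanced statutory damages ($387,450): $387,450
Costs: 20% of $387,450 = $77,490
Award plus costs: $387,450 + $77,490 = $464,940
Cap at $504,300: $464,940 is within the cap, no reduction.

$464,940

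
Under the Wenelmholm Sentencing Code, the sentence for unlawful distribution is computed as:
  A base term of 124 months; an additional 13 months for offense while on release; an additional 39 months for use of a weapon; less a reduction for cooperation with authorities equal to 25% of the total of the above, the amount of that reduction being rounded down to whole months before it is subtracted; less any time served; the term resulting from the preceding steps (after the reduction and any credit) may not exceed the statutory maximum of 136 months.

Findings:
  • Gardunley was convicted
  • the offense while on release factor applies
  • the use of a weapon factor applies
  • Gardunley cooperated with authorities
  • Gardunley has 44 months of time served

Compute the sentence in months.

88 months

Offense while on release enhancement: +13 months
Use of a weapon enhancement: +39 months
Adjusted term: 124 months + 13 months + 39 months = 176 months
Cooperation with authorities reduction: 25% of 176 months = 44 months (rounded down)
After reduction: 176 − 44 = 132 months
Less time served: 132 months − 44 months = 88 months
Cap at 136 months: 88 months is within the cap, no reduction.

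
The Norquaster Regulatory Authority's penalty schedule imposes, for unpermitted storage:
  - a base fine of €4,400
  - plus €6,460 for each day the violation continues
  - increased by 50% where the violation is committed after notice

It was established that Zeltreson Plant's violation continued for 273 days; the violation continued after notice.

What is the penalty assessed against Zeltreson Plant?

Per-day component: 273 × €6,460 = €1,763,580
Base plus per-day: €4,400 + €1,763,580 = €1,767,980
Enhancement: 50% of €1,767,980 = €883,990
Enhanced fine: €1,767,980 + €883,990 = €2,651,970

€2,651,970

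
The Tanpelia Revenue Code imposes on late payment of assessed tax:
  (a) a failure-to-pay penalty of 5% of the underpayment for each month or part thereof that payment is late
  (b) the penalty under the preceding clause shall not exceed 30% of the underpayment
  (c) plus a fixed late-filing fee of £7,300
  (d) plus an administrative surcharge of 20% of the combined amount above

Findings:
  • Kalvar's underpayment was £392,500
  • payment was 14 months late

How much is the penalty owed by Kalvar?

Accrued rate: 5% × 14 = 70%, capped at 30% → 30%
Failure-to-pay penalty: 30% of £392,500 = £117,750
Penalty before surcharge: £117,750 + £7,300 = £125,050
Administrative surcharge: 20% of £125,050 = £25,010
Total penalty: £125,050 + £25,010 = £150,060

£150,060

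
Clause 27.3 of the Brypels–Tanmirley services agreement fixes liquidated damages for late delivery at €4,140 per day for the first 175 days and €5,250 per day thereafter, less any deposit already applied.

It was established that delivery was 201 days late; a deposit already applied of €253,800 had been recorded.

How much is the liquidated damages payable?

First 175 days: 175 × €4,140 = €724,500
Remaining days: (201 − 175) × €5,250 = €136,500
Accrued per-day damages: €724,500 + €136,500 = €861,000
Less deposit already applied: €861,000 − €253,800 = €607,200

€607,200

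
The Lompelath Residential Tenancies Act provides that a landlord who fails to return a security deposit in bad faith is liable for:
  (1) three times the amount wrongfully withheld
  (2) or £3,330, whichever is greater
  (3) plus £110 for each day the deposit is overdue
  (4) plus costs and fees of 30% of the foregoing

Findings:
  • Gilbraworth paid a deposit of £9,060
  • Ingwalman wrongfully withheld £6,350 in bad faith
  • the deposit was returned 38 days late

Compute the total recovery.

£30,199

Trebled: 3 × £6,350 = £19,050
Minimum £3,330: £19,050 meets the minimum, no increase.
Late-return penalty: 38 × £110 = £4,180
Damages plus late penalty: £19,050 + £4,180 = £23,230
Costs and fees: 30% of £23,230 = £6,969
Total recovery: £23,230 + £6,969 = £30,199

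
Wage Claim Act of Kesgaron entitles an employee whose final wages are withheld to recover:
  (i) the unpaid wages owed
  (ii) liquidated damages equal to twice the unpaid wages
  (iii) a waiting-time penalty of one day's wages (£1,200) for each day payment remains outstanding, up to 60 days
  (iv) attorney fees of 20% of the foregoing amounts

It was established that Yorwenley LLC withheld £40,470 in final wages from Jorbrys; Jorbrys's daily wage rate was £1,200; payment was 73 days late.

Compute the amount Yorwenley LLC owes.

Doubled: 2 × £40,470 = £80,940
Penalty days: min(73, 60) = 60
Waiting-time penalty: 60 × £1,200 = £72,000
Subtotal: £40,470 + £80,940 + £72,000 = £193,410
Attorney fees: 20% of £193,410 = £38,682
Total award: £193,410 + £38,682 = £232,092

£232,092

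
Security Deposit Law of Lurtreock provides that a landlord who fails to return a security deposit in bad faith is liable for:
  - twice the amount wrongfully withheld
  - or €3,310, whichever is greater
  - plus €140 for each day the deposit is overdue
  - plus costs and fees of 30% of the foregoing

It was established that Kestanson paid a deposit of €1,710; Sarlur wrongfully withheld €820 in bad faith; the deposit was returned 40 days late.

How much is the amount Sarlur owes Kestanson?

Doubled: 2 × €820 = €1,640
Minimum €3,310: €1,640 is below the minimum → €3,310
Late-return penalty: 40 × €140 = €5,600
Damages plus late penalty: €3,310 + €5,600 = €8,910
Costs and fees: 30% of €8,910 = €2,673
Total recovery: €8,910 + €2,673 = €11,583

€11,583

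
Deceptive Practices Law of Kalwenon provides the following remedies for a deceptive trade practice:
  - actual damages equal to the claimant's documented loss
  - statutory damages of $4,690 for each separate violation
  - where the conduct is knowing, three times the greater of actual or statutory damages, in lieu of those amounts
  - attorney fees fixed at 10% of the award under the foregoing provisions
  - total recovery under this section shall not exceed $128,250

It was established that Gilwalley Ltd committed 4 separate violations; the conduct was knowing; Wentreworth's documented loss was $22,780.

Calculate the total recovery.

Statutory damages: 4 × $4,690 = $18,760
Greater of actual damages ($22,780) or statutory damages ($18,760): $22,780
Trebled: 3 × $22,780 = $68,340
Attorney fees: 10% of $68,340 = $6,834
Total before cap: $68,340 + $6,834 = $75,174
Cap at $128,250: $75,174 is within the cap, no reduction.

$75,174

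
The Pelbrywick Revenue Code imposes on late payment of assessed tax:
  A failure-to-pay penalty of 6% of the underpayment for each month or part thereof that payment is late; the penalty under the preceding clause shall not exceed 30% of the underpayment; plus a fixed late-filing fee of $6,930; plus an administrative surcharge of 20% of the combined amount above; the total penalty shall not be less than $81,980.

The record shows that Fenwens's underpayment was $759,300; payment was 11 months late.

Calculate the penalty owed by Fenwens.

Accrued rate: 6% × 11 = 66%, capped at 30% → 30%
Failure-to-pay penalty: 30% of $759,300 = $227,790
Penalty before surcharge: $227,790 + $6,930 = $234,720
Administrative surcharge: 20% of $234,720 = $46,944
Total penalty: $234,720 + $46,944 = $281,664
Minimum $81,980: $281,664 meets the minimum, no increase.

$281,664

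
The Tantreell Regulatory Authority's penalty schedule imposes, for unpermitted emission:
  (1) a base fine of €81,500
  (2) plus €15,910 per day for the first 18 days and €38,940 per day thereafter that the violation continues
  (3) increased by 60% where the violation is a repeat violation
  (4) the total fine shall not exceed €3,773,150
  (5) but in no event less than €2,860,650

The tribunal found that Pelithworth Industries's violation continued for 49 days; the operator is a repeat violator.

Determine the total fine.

First 18 days: 18 × €15,910 = €286,380
Remaining days: (49 − 18) × €38,940 = €1,207,140
Per-day component: €286,380 + €1,207,140 = €1,493,520
Base plus per-day: €81,500 + €1,493,520 = €1,575,020
Enhancement: 60% of €1,575,020 = €945,012
Enhanced fine: €1,575,020 + €945,012 = €2,520,032
Cap at €3,773,150: €2,520,032 is within the cap, no reduction.
Minimum €2,860,650: €2,520,032 is below the minimum → €2,860,650

€2,860,650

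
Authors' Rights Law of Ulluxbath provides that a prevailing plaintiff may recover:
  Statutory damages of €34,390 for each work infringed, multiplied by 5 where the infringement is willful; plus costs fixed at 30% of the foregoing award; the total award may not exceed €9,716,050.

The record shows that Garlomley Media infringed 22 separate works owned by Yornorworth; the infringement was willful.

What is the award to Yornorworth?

€4,917,770

Statutory damages: 22 × €34,390 = €756,580
Multiplied by 5: 5 × €756,580 = €3,782,900
Costs: 30% of €3,782,900 = €1,134,870
Award plus costs: €3,782,900 + €1,134,870 = €4,917,770
Cap at €9,716,050: €4,917,770 is within the cap, no reduction.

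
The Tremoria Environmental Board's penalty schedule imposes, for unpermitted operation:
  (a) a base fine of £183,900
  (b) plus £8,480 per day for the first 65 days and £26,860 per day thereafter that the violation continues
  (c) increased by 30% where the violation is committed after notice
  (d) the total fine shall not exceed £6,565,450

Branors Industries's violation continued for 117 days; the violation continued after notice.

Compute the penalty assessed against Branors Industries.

£2,771,366

First 65 days: 65 × £8,480 = £551,200
Remaining days: (117 − 65) × £26,860 = £1,396,720
Per-day component: £551,200 + £1,396,720 = £1,947,920
Base plus per-day: £183,900 + £1,947,920 = £2,131,820
Enhancement: 30% of £2,131,820 = £639,546
Enhanced fine: £2,131,820 + £639,546 = £2,771,366
Cap at £6,565,450: £2,771,366 is within the cap, no reduction.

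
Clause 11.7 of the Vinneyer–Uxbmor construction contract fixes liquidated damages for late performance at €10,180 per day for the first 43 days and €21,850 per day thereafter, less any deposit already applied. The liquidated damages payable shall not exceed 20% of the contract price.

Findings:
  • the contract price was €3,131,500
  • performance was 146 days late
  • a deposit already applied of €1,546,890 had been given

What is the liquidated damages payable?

€626,300

First 43 days: 43 × €10,180 = €437,740
Remaining days: (146 − 43) × €21,850 = €2,250,550
Accrued per-day damages: €437,740 + €2,250,550 = €2,688,290
Less deposit already applied: €2,688,290 − €1,546,890 = €1,141,400
Cap: 20% of €3,131,500 = €626,300
Cap at €626,300: €1,141,400 exceeds the cap → €626,300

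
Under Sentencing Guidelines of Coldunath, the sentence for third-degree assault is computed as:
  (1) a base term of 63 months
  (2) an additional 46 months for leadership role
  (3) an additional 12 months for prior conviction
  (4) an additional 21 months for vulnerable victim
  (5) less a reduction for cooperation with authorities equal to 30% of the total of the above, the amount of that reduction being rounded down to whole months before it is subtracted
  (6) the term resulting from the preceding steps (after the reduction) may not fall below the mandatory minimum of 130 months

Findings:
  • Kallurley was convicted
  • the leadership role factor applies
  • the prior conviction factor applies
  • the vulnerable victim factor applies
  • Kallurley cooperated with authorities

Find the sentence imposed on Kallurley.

130 months

Leadership role enhancement: +46 months
Prior conviction enhancement: +12 months
Vulnerable victim enhancement: +21 months
Adjusted term: 63 months + 46 months + 12 months + 21 months = 142 months
Cooperation with authorities reduction: 30% of 142 months = 42 months (rounded down)
After reduction: 142 − 42 = 100 months
Minimum 130 months: 100 months is below the minimum → 130 months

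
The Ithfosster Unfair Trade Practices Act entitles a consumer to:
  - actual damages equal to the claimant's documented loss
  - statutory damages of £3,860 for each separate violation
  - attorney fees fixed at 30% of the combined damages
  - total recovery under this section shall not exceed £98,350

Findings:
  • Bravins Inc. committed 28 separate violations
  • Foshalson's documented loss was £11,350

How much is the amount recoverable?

£98,350

Statutory damages: 28 × £3,860 = £108,080
Combined damages: £11,350 + £108,080 = £119,430
Attorney fees: 30% of £119,430 = £35,829
Total before cap: £119,430 + £35,829 = £155,259
Cap at £98,350: £155,259 exceeds the cap → £98,350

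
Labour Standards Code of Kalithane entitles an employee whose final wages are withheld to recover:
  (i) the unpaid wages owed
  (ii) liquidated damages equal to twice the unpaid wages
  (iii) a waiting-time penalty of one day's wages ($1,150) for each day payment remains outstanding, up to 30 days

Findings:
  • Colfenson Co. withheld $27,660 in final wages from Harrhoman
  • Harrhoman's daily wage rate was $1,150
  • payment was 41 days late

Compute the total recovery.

$117,480

Doubled: 2 × $27,660 = $55,320
Penalty days: min(41, 30) = 30
Waiting-time penalty: 30 × $1,150 = $34,500
Total award: $27,660 + $55,320 + $34,500 = $117,480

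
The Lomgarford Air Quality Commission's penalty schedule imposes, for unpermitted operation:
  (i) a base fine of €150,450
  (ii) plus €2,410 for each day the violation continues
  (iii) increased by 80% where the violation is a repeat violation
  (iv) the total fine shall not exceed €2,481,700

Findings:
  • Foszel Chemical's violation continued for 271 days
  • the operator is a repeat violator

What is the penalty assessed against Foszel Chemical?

Per-day component: 271 × €2,410 = €653,110
Base plus per-day: €150,450 + €653,110 = €803,560
Enhancement: 80% of €803,560 = €642,848
Enhanced fine: €803,560 + €642,848 = €1,446,408
Cap at €2,481,700: €1,446,408 is within the cap, no reduction.

€1,446,408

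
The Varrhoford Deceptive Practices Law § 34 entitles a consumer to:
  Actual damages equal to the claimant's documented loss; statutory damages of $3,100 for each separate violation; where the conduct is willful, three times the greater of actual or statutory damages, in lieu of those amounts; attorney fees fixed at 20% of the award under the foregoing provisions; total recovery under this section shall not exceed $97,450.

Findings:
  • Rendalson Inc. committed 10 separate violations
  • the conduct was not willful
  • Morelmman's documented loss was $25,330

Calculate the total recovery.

Statutory damages: 10 × $3,100 = $31,000
Conduct not willful: the in-lieu enhancement does not apply.
Actual plus statutory damages: $25,330 + $31,000 = $56,330
Attorney fees: 20% of $56,330 = $11,266
Total before cap: $56,330 + $11,266 = $67,596
Cap at $97,450: $67,596 is within the cap, no reduction.

$67,596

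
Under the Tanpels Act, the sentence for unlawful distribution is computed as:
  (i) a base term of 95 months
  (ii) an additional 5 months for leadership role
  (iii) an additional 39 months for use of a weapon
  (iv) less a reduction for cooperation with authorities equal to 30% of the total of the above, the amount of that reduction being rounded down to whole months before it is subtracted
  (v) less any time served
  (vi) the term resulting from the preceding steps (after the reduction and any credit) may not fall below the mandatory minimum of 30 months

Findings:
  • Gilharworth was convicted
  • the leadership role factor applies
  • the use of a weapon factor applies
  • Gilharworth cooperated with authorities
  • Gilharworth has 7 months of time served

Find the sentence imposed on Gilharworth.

91 months

Leadership role enhancement: +5 months
Use of a weapon enhancement: +39 months
Adjusted term: 95 months + 5 months + 39 months = 139 months
Cooperation with authorities reduction: 30% of 139 months = 41 months (rounded down)
After reduction: 139 − 41 = 98 months
Less time served: 98 months − 7 months = 91 months
Minimum 30 months: 91 months meets the minimum, no increase.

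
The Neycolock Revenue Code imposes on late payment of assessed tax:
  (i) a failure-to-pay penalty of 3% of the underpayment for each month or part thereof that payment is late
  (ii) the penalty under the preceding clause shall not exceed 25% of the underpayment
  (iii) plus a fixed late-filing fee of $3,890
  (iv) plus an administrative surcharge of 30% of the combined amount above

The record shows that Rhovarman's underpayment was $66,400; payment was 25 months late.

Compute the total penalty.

Accrued rate: 3% × 25 = 75%, capped at 25% → 25%
Failure-to-pay penalty: 25% of $66,400 = $16,600
Penalty before surcharge: $16,600 + $3,890 = $20,490
Administrative surcharge: 30% of $20,490 = $6,147
Total penalty: $20,490 + $6,147 = $26,637

Penalty: $26,637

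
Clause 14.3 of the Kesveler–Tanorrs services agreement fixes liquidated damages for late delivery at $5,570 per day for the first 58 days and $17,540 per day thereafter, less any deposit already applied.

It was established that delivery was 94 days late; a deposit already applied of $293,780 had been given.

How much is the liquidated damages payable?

First 58 days: 58 × $5,570 = $323,060
Remaining days: (94 − 58) × $17,540 = $631,440
Accrued per-day damages: $323,060 + $631,440 = $954,500
Less deposit already applied: $954,500 − $293,780 = $660,720

$660,720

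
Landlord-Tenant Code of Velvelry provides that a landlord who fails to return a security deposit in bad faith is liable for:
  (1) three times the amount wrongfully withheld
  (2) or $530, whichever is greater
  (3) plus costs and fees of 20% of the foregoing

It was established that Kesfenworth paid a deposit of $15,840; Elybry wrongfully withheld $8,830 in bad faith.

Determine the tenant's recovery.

Trebled: 3 × $8,830 = $26,490
Minimum $530: $26,490 meets the minimum, no increase.
Costs and fees: 20% of $26,490 = $5,298
Total recovery: $26,490 + $5,298 = $31,788

$31,788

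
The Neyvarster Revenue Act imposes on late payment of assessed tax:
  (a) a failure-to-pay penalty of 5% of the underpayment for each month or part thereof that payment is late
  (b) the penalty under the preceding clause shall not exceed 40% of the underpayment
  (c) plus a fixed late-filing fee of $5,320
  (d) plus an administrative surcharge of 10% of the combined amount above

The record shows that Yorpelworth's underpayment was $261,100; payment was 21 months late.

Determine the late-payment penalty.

Accrued rate: 5% × 21 = 105%, capped at 40% → 40%
Failure-to-pay penalty: 40% of $261,100 = $104,440
Penalty before surcharge: $104,440 + $5,320 = $109,760
Administrative surcharge: 10% of $109,760 = $10,976
Total penalty: $109,760 + $10,976 = $120,736

$120,736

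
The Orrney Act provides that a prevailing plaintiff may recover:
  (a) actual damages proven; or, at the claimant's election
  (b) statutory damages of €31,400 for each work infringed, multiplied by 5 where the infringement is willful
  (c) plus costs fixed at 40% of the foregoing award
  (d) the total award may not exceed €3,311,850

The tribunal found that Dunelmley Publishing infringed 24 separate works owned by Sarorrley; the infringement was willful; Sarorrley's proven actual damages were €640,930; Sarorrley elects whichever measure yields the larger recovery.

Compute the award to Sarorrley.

€3,311,850

Statutory damages: 24 × €31,400 = €753,600
Multiplied by 5: 5 × €753,600 = €3,768,000
Greater of actual damages (€640,930) or enhanced statutory damages (€3,768,000): €3,768,000
Costs: 40% of €3,768,000 = €1,507,200
Award plus costs: €3,768,000 + €1,507,200 = €5,275,200
Cap at €3,311,850: €5,275,200 exceeds the cap → €3,311,850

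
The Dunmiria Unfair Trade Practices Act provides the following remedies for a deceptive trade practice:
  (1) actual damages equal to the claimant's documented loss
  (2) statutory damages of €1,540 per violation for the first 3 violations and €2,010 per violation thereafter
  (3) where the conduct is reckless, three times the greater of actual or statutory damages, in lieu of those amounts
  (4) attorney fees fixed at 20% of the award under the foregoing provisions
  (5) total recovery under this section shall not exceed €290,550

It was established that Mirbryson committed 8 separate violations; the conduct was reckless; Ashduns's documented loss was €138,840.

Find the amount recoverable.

First 3 violations: 3 × €1,540 = €4,620
Remaining violations: (8 − 3) × €2,010 = €10,050
Statutory damages: €4,620 + €10,050 = €14,670
Greater of actual damages (€138,840) or statutory damages (€14,670): €138,840
Trebled: 3 × €138,840 = €416,520
Attorney fees: 20% of €416,520 = €83,304
Total before cap: €416,520 + €83,304 = €499,824
Cap at €290,550: €499,824 exceeds the cap → €290,550

Total recovery: €290,550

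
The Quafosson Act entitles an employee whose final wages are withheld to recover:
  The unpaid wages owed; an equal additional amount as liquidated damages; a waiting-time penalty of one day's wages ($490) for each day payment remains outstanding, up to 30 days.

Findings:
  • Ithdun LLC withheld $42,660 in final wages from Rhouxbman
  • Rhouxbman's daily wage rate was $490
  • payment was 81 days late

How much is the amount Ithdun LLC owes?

$100,020

Liquidated damages (equal amount): $42,660
Penalty days: min(81, 30) = 30
Waiting-time penalty: 30 × $490 = $14,700
Total award: $42,660 + $42,660 + $14,700 = $100,020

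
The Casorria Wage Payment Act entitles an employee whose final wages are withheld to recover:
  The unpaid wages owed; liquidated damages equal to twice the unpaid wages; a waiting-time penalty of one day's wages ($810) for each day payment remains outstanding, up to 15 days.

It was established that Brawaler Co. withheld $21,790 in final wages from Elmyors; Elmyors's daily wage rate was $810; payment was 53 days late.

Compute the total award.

$77,520

Doubled: 2 × $21,790 = $43,580
Penalty days: min(53, 15) = 15
Waiting-time penalty: 15 × $810 = $12,150
Total award: $21,790 + $43,580 + $12,150 = $77,520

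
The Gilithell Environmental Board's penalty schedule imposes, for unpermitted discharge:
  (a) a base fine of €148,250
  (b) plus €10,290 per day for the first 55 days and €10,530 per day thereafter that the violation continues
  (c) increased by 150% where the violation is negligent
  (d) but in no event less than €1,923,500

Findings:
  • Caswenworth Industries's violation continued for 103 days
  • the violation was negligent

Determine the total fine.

First 55 days: 55 × €10,290 = €565,950
Remaining days: (103 − 55) × €10,530 = €505,440
Per-day component: €565,950 + €505,440 = €1,071,390
Base plus per-day: €148,250 + €1,071,390 = €1,219,640
Enhancement: 150% of €1,219,640 = €1,829,460
Enhanced fine: €1,219,640 + €1,829,460 = €3,049,100
Minimum €1,923,500: €3,049,100 meets the minimum, no increase.

€3,049,100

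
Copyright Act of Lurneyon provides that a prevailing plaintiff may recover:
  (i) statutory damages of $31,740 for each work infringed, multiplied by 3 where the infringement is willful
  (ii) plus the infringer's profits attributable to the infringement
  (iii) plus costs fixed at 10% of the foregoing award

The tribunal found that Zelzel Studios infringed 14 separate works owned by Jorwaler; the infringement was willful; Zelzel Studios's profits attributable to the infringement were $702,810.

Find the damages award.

Statutory damages: 14 × $31,740 = $444,360
Trebled: 3 × $444,360 = $1,333,080
Combined award: $1,333,080 + $702,810 = $2,035,890
Costs: 10% of $2,035,890 = $203,589
Award plus costs: $2,035,890 + $203,589 = $2,239,479

$2,239,479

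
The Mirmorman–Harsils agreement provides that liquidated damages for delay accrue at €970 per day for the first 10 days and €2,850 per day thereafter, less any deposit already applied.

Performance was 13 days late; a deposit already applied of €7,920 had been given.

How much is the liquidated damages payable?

First 10 days: 10 × €970 = €9,700
Remaining days: (13 − 10) × €2,850 = €8,550
Accrued per-day damages: €9,700 + €8,550 = €18,250
Less deposit already applied: €18,250 − €7,920 = €10,330

€10,330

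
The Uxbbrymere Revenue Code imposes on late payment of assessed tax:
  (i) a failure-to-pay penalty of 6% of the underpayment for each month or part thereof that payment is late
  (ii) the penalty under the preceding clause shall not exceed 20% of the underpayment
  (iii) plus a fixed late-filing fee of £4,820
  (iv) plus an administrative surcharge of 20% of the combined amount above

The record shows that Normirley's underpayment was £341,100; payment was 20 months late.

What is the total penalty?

Accrued rate: 6% × 20 = 120%, capped at 20% → 20%
Failure-to-pay penalty: 20% of £341,100 = £68,220
Penalty before surcharge: £68,220 + £4,820 = £73,040
Administrative surcharge: 20% of £73,040 = £14,608
Total penalty: £73,040 + £14,608 = £87,648

£87,648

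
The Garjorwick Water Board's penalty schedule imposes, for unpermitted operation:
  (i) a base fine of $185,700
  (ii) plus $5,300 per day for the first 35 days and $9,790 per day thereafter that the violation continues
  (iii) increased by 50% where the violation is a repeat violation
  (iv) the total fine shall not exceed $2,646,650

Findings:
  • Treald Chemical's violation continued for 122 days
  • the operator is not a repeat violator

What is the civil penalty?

First 35 days: 35 × $5,300 = $185,500
Remaining days: (122 − 35) × $9,790 = $851,730
Per-day component: $185,500 + $851,730 = $1,037,230
Base plus per-day: $185,700 + $1,037,230 = $1,222,930
The operator is not a repeat violator: no 50% increase.
Cap at $2,646,650: $1,222,930 is within the cap, no reduction.

Civil penalty: $1,222,930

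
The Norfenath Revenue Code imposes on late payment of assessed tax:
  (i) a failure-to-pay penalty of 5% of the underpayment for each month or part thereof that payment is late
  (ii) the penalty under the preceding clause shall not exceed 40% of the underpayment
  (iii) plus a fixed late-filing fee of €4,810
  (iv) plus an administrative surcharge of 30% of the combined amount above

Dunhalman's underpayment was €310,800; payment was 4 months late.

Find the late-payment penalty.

Accrued rate: 5% × 4 = 20%, capped at 40% → 20%
Failure-to-pay penalty: 20% of €310,800 = €62,160
Penalty before surcharge: €62,160 + €4,810 = €66,970
Administrative surcharge: 30% of €66,970 = €20,091
Total penalty: €66,970 + €20,091 = €87,061

€87,061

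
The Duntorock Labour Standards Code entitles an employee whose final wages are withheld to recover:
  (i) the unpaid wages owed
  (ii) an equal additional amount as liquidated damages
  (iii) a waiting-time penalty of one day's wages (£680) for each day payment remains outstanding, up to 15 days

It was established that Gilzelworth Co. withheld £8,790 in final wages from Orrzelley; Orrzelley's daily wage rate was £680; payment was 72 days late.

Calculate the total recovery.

Liquidated damages (equal amount): £8,790
Penalty days: min(72, 15) = 15
Waiting-time penalty: 15 × £680 = £10,200
Total award: £8,790 + £8,790 + £10,200 = £27,780

£27,780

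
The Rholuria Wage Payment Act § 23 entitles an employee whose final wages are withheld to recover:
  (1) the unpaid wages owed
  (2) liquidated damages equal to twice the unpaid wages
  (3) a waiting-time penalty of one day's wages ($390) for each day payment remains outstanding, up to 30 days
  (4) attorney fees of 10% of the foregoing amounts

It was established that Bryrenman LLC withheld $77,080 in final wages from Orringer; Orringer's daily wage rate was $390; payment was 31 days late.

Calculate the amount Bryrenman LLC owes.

Doubled: 2 × $77,080 = $154,160
Penalty days: min(31, 30) = 30
Waiting-time penalty: 30 × $390 = $11,700
Subtotal: $77,080 + $154,160 + $11,700 = $242,940
Attorney fees: 10% of $242,940 = $24,294
Total award: $242,940 + $24,294 = $267,234

$267,234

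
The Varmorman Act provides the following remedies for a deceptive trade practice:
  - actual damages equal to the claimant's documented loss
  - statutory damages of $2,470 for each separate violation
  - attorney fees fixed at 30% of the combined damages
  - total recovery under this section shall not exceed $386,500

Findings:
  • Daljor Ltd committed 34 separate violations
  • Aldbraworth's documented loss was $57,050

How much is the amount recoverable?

$183,339

Statutory damages: 34 × $2,470 = $83,980
Combined damages: $57,050 + $83,980 = $141,030
Attorney fees: 30% of $141,030 = $42,309
Total before cap: $141,030 + $42,309 = $183,339
Cap at $386,500: $183,339 is within the cap, no reduction.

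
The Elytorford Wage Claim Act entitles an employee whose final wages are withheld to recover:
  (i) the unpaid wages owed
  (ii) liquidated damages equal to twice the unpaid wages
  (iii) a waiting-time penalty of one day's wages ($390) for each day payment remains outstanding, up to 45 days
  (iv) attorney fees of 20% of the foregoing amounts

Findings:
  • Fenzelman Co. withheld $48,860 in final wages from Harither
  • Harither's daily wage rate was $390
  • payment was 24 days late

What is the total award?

Doubled: 2 × $48,860 = $97,720
Penalty days: min(24, 45) = 24
Waiting-time penalty: 24 × $390 = $9,360
Subtotal: $48,860 + $97,720 + $9,360 = $155,940
Attorney fees: 20% of $155,940 = $31,188
Total award: $155,940 + $31,188 = $187,128

$187,128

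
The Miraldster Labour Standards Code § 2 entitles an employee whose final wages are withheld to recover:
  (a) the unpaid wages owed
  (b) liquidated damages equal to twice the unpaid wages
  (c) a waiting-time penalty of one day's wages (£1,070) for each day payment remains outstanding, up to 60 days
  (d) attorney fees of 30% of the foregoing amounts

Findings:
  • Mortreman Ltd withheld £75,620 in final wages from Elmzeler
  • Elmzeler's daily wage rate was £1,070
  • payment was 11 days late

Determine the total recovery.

Total award: £310,219

Doubled: 2 × £75,620 = £151,240
Penalty days: min(11, 60) = 11
Waiting-time penalty: 11 × £1,070 = £11,770
Subtotal: £75,620 + £151,240 + £11,770 = £238,630
Attorney fees: 30% of £238,630 = £71,589
Total award: £238,630 + £71,589 = £310,219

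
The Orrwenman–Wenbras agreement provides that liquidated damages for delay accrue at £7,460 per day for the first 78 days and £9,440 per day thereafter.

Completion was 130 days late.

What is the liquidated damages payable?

First 78 days: 78 × £7,460 = £581,880
Remaining days: (130 − 78) × £9,440 = £490,880
Accrued per-day damages: £581,880 + £490,880 = £1,072,760

£1,072,760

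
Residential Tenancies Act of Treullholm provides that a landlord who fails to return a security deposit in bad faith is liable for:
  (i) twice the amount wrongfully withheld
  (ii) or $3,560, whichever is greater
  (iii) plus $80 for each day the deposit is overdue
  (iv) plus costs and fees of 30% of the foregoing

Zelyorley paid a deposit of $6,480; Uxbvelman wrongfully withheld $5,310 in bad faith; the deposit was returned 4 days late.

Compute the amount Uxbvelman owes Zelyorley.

Doubled: 2 × $5,310 = $10,620
Minimum $3,560: $10,620 meets the minimum, no increase.
Late-return penalty: 4 × $80 = $320
Damages plus late penalty: $10,620 + $320 = $10,940
Costs and fees: 30% of $10,940 = $3,282
Total recovery: $10,940 + $3,282 = $14,222

Recovery: $14,222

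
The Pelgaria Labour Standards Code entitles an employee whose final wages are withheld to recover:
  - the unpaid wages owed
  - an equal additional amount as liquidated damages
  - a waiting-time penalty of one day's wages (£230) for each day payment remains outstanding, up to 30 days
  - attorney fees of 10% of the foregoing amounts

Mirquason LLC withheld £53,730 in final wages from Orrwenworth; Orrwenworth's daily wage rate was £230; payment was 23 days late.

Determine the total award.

Liquidated damages (equal amount): £53,730
Penalty days: min(23, 30) = 23
Waiting-time penalty: 23 × £230 = £5,290
Subtotal: £53,730 + £53,730 + £5,290 = £112,750
Attorney fees: 10% of £112,750 = £11,275
Total award: £112,750 + £11,275 = £124,025

Total award: £124,025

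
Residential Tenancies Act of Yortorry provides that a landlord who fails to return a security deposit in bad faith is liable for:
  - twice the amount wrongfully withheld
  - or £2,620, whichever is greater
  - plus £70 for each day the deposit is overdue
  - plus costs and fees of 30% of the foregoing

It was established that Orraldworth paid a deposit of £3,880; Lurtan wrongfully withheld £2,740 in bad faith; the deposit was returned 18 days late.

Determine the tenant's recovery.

£8,762

Doubled: 2 × £2,740 = £5,480
Minimum £2,620: £5,480 meets the minimum, no increase.
Late-return penalty: 18 × £70 = £1,260
Damages plus late penalty: £5,480 + £1,260 = £6,740
Costs and fees: 30% of £6,740 = £2,022
Total recovery: £6,740 + £2,022 = £8,762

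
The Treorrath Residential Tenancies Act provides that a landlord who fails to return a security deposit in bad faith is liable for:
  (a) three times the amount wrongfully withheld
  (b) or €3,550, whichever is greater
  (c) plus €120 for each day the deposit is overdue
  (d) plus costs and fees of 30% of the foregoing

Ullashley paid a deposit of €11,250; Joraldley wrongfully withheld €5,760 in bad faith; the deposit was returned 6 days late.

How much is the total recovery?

Trebled: 3 × €5,760 = €17,280
Minimum €3,550: €17,280 meets the minimum, no increase.
Late-return penalty: 6 × €120 = €720
Damages plus late penalty: €17,280 + €720 = €18,000
Costs and fees: 30% of €18,000 = €5,400
Total recovery: €18,000 + €5,400 = €23,400

€23,400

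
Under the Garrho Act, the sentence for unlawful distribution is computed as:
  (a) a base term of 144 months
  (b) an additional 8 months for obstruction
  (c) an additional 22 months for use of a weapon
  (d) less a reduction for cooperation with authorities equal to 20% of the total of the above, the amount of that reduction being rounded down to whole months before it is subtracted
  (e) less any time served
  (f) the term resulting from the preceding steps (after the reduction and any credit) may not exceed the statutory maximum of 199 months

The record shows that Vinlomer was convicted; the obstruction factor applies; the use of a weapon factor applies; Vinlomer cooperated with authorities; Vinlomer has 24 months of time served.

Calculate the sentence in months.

Obstruction enhancement: +8 months
Use of a weapon enhancement: +22 months
Adjusted term: 144 months + 8 months + 22 months = 174 months
Cooperation with authorities reduction: 20% of 174 months = 34 months (rounded down)
After reduction: 174 − 34 = 140 months
Less time served: 140 months − 24 months = 116 months
Cap at 199 months: 116 months is within the cap, no reduction.

Sentence: 116 months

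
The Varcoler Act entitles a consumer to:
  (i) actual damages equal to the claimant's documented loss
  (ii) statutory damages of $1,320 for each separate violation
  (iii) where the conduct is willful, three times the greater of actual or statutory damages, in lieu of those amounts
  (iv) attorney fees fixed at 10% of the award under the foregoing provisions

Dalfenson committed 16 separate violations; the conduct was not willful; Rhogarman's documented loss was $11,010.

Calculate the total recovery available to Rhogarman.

$35,343

Statutory damages: 16 × $1,320 = $21,120
Conduct not willful: the in-lieu enhancement does not apply.
Actual plus statutory damages: $11,010 + $21,120 = $32,130
Attorney fees: 10% of $32,130 = $3,213
Total recovery: $32,130 + $3,213 = $35,343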